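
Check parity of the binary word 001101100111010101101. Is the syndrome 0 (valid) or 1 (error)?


Syndrome = XOR of all bits = 0 XOR 0 XOR 1 XOR 1 XOR 0 XOR 1 XOR 1 XOR 0 XOR 0 XOR 1 XOR 1 XOR 1 XOR 0 XOR 1 XOR 0 XOR 1 XOR 0 XOR 1 XOR 1 XOR 0 XOR 1 = 0

0


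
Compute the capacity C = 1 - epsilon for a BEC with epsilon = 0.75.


C = 1 - epsilon = 1 - 0.75 = 0.25

0.25 bits


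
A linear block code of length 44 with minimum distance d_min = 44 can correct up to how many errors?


Correction capability = floor((d-1)/2) = floor((44-1)/2) = 21

21 errors


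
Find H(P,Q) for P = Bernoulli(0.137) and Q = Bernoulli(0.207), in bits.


H(P,Q) = -p*log2(q) - (1-p)*log2(1-q). -0.137*log2(0.207) = 0.311305; -0.863*log2(0.793) = 0.288766. H(P,Q) = 0.311305 + 0.288766 = 0.6001

0.6001 bits


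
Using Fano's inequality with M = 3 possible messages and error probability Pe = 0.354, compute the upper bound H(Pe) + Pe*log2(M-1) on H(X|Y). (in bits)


H(Pe) = -Pe*log2(Pe) - (1-Pe)*log2(1-Pe) = -0.354*log2(0.354) - 0.646*log2(0.646) = 0.530355 + 0.407234 = 0.9376. Pe*log2(M-1) = 0.354*log2(2) = 0.354000. Bound = H(Pe) + Pe*log2(M-1) = 0.530355 + 0.407234 + 0.354000 = 1.2916

1.2916 bits


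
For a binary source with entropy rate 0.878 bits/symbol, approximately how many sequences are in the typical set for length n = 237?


log2|A_typical| = nH = 237 * 0.878 = 208.086, so |A_typical| ~ 2^208.086 = 4.366e+62

4.366e+62


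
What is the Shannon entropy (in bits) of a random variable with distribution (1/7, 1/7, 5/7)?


H = -sum(p_i * log2(p_i)). Terms: -(1/7)*log2(1/7) = 0.401051; -(1/7)*log2(1/7) = 0.401051; -(5/7)*log2(5/7) = 0.346733. H = 0.401051 + 0.401051 + 0.346733 = 1.1488

1.1488 bits


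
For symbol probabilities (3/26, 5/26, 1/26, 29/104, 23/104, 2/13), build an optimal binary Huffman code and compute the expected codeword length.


Huffman construction (repeatedly merge the two least-probable nodes; each merge adds 1 bit to every symbol beneath it): 1/26 + 3/26 = 2/13; 2/13 + 2/13 = 4/13; 5/26 + 23/104 = 43/104; 29/104 + 4/13 = 61/104; 43/104 + 61/104 = 1. Resulting codeword lengths (in the order the probabilities were given): (4, 2, 4, 2, 2, 3). L_avg = sum(p_i * l_i) = 3/26*4 + 5/26*2 + 1/26*4 + 29/104*2 + 23/104*2 + 2/13*3 = 32/13 = 2.4615

2.4615 bits


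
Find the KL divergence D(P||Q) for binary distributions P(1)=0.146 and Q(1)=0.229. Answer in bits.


KL = p*log2(p/q) + (1-p)*log2((1-p)/(1-q)) = 0.146*log2(0.146/0.229) + 0.854*log2(0.854/0.771) = 0.0312

0.0312 bits


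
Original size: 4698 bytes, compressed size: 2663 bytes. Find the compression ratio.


Ratio = original / compressed = 4698 / 2663 = 1.7642

1.7642


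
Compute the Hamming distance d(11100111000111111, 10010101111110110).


Count differing positions: . ^ ^ ^ . . ^ . ^ ^ ^ . . ^ . . ^ = 9 differences

9


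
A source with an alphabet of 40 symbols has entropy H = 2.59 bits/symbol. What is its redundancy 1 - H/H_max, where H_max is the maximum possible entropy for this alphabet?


H_max = log2(K) = log2(40) = 5.3219 bits/symbol. Redundancy = 1 - H/H_max = 1 - 2.59/5.3219 = 1 - 0.4867 = 0.5133

0.5133


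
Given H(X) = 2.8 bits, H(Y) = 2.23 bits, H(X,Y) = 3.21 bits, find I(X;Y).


I(X;Y) = H(X) + H(Y) - H(X,Y) = 2.8 + 2.23 - 3.21 = 1.82

1.82 bits


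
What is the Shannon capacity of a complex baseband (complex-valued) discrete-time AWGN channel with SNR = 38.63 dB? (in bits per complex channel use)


SNR_linear = 10^(38.63/10) = 7294.5751; C = log2(1 + SNR_linear) = log2(1 + 7294.5751) = 12.8328

12.8328 bits/channel use


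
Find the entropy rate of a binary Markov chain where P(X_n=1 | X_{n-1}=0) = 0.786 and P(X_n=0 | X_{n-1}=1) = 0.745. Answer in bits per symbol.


Stationary distribution: pi_0 = p10/(p01+p10) = 0.4866, pi_1 = 0.5134. Entropy rate H' = pi_0*H(p01) + pi_1*H(p10) = 0.4866*0.7491 + 0.5134*0.8191 = 0.785

0.785 bits/symbol


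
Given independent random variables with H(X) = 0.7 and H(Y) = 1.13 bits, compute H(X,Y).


For independent variables, H(X,Y) = H(X) + H(Y) = 0.7 + 1.13 = 1.83

1.83 bits


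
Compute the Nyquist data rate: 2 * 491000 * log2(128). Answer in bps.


Rate = 2 * B * log2(M) = 2 * 491000 * 7.0 = 6874000.0

6874000.0 bps


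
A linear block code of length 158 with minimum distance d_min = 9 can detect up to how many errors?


Detection capability = d_min - 1 = 9 - 1 = 8

8 errors


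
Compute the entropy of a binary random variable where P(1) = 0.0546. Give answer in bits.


H = -p*log2(p) - (1-p)*log2(1-p). -0.0546*log2(0.0546) = 0.229045; -0.9454*log2(0.9454) = 0.076580. H = 0.229045 + 0.076580 = 0.3056

0.3056 bits


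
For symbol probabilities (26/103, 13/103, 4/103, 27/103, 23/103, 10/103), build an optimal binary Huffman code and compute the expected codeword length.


Huffman construction (repeatedly merge the two least-probable nodes; each merge adds 1 bit to every symbol beneath it): 4/103 + 10/103 = 14/103; 13/103 + 14/103 = 27/103; 23/103 + 26/103 = 49/103; 27/103 + 27/103 = 54/103; 49/103 + 54/103 = 1. Resulting codeword lengths (in the order the probabilities were given): (2, 3, 4, 2, 2, 4). L_avg = sum(p_i * l_i) = 26/103*2 + 13/103*3 + 4/103*4 + 27/103*2 + 23/103*2 + 10/103*4 = 247/103 = 2.3981

2.3981 bits


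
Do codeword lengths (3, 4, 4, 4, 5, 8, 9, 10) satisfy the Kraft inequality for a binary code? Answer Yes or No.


Kraft sum = sum(2^(-l_i)) = 0.3506, need <= 1. Result: satisfied (a binary prefix-free code with these lengths exists)

Yes


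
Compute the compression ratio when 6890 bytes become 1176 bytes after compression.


Ratio = original / compressed = 6890 / 1176 = 5.8588

5.8588


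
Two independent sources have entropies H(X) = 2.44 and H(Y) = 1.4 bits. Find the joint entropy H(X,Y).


For independent variables, H(X,Y) = H(X) + H(Y) = 2.44 + 1.4 = 3.84

3.84 bits


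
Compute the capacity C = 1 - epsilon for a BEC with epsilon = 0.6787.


C = 1 - epsilon = 1 - 0.6787 = 0.3213

0.3213 bits


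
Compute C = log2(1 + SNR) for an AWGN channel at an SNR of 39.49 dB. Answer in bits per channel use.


SNR_linear = 10^(39.49/10) = 8892.0112; C = log2(1 + SNR_linear) = log2(1 + 8892.0112) = 13.1185

13.1185 bits/channel use


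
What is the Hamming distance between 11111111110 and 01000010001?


Count differing positions: ^ . ^ ^ ^ ^ . ^ ^ ^ ^ = 9 differences

9


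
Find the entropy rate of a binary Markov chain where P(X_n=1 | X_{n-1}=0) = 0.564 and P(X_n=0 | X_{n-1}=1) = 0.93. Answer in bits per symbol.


Stationary distribution: pi_0 = p10/(p01+p10) = 0.6225, pi_1 = 0.3775. Entropy rate H' = pi_0*H(p01) + pi_1*H(p10) = 0.6225*0.9881 + 0.3775*0.3659 = 0.7533

0.7533 bits/symbol


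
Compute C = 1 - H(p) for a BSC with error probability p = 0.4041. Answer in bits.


H(p) = -p*log2(p) - (1-p)*log2(1-p) = -0.4041*log2(0.4041) - 0.5959*log2(0.5959) = 0.528246 + 0.445053 = 0.9733. C = 1 - H(p) = 1 - 0.9733 = 0.0267

0.0267 bits


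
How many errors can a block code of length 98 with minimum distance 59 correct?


Correction capability = floor((d-1)/2) = floor((59-1)/2) = 29

29 errors


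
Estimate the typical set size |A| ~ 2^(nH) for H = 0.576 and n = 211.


log2|A_typical| = nH = 211 * 0.576 = 121.536, so |A_typical| ~ 2^121.536 = 3.855e+36

3.855e+36


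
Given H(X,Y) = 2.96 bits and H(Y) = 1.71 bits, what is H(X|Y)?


H(X|Y) = H(X,Y) - H(Y) = 2.96 - 1.71 = 1.25

1.25 bits


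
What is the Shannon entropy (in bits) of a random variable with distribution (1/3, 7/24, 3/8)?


H = -sum(p_i * log2(p_i)). Terms: -(1/3)*log2(1/3) = 0.528321; -(7/24)*log2(7/24) = 0.518469; -(3/8)*log2(3/8) = 0.530639. H = 0.528321 + 0.518469 + 0.530639 = 1.5774

1.5774 bits


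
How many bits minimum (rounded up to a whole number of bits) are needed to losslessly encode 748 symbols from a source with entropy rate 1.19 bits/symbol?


Minimum bits >= n * H = 748 * 1.19 = 890.12, rounded up to a whole number of bits = 891

891 bits


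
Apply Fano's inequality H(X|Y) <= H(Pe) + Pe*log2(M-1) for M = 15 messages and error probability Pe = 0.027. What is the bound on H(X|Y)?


H(Pe) = -Pe*log2(Pe) - (1-Pe)*log2(1-Pe) = -0.027*log2(0.027) - 0.973*log2(0.973) = 0.140694 + 0.038422 = 0.1791. Pe*log2(M-1) = 0.027*log2(14) = 0.102799. Bound = H(Pe) + Pe*log2(M-1) = 0.140694 + 0.038422 + 0.102799 = 0.2819

0.2819 bits


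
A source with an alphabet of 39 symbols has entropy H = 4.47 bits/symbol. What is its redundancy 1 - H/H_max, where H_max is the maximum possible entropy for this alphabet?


H_max = log2(K) = log2(39) = 5.2854 bits/symbol. Redundancy = 1 - H/H_max = 1 - 4.47/5.2854 = 1 - 0.8457 = 0.1543

0.1543


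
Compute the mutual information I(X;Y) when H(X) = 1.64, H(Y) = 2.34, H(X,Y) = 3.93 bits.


I(X;Y) = H(X) + H(Y) - H(X,Y) = 1.64 + 2.34 - 3.93 = 0.05

0.05 bits


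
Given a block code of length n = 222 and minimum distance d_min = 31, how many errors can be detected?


Detection capability = d_min - 1 = 31 - 1 = 30

30 errors


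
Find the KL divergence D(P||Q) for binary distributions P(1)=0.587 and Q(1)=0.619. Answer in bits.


KL = p*log2(p/q) + (1-p)*log2((1-p)/(1-q)) = 0.587*log2(0.587/0.619) + 0.413*log2(0.413/0.381) = 0.0031

0.0031 bits


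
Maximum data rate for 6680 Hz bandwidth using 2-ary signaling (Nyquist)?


Rate = 2 * B * log2(M) = 2 * 6680 * 1.0 = 13360.0

13360.0 bps


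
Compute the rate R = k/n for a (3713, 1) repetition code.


Rate = k/n = 1/3713

1/3713


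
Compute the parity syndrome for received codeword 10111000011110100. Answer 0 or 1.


Syndrome = XOR of all bits = 1 XOR 0 XOR 1 XOR 1 XOR 1 XOR 0 XOR 0 XOR 0 XOR 0 XOR 1 XOR 1 XOR 1 XOR 1 XOR 0 XOR 1 XOR 0 XOR 0 = 1

1


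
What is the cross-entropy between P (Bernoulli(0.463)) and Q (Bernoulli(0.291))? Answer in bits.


H(P,Q) = -p*log2(q) - (1-p)*log2(1-q). -0.463*log2(0.291) = 0.824561; -0.537*log2(0.709) = 0.266429. H(P,Q) = 0.824561 + 0.266429 = 1.091

1.091 bits


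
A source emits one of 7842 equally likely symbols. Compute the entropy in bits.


H = log2(n) = log2(7842) = 12.937

12.937 bits


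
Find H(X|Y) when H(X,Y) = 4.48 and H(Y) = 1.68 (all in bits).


H(X|Y) = H(X,Y) - H(Y) = 4.48 - 1.68 = 2.8

2.8 bits


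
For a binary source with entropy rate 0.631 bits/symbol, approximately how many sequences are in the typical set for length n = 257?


log2|A_typical| = nH = 257 * 0.631 = 162.167, so |A_typical| ~ 2^162.167 = 6.563e+48

6.563e+48


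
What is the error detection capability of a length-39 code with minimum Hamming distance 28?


Detection capability = d_min - 1 = 28 - 1 = 27

27 errors


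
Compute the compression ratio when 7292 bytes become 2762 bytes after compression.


Ratio = original / compressed = 7292 / 2762 = 2.6401

2.6401


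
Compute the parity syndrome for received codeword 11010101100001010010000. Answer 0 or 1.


Syndrome = XOR of all bits = 1 XOR 1 XOR 0 XOR 1 XOR 0 XOR 1 XOR 0 XOR 1 XOR 1 XOR 0 XOR 0 XOR 0 XOR 0 XOR 1 XOR 0 XOR 1 XOR 0 XOR 0 XOR 1 XOR 0 XOR 0 XOR 0 XOR 0 = 1

1


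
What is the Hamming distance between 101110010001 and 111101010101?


Count differing positions: . ^ . . ^ ^ . . . ^ . . = 4 differences

4


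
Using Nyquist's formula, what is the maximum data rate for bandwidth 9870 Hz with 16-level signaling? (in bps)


Rate = 2 * B * log2(M) = 2 * 9870 * 4.0 = 78960.0

78960.0 bps


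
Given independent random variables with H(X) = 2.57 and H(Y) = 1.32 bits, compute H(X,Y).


For independent variables, H(X,Y) = H(X) + H(Y) = 2.57 + 1.32 = 3.89

3.89 bits


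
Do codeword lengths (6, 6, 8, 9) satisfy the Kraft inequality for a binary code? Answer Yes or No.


Kraft sum = sum(2^(-l_i)) = 0.0371, need <= 1. Result: satisfied (a binary prefix-free code with these lengths exists)

Yes


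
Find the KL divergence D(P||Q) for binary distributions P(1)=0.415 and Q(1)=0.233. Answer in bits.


KL = p*log2(p/q) + (1-p)*log2((1-p)/(1-q)) = 0.415*log2(0.415/0.233) + 0.585*log2(0.585/0.767) = 0.117

0.117 bits


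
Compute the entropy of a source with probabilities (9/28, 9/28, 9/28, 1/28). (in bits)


H = -sum(p_i * log2(p_i)). Terms: -(9/28)*log2(9/28) = 0.526317; -(9/28)*log2(9/28) = 0.526317; -(9/28)*log2(9/28) = 0.526317; -(1/28)*log2(1/28) = 0.171691. H = 0.526317 + 0.526317 + 0.526317 + 0.171691 = 1.7506

1.7506 bits


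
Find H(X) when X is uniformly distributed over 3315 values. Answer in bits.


H = log2(n) = log2(3315) = 11.6948

11.6948 bits


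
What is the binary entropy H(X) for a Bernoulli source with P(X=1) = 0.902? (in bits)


H = -p*log2(p) - (1-p)*log2(1-p). -0.902*log2(0.902) = 0.134218; -0.098*log2(0.098) = 0.328405. H = 0.134218 + 0.328405 = 0.4626

0.4626 bits


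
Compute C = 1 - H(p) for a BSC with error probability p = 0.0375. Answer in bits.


H(p) = -p*log2(p) - (1-p)*log2(1-p) = -0.0375*log2(0.0375) - 0.9625*log2(0.9625) = 0.177636 + 0.053074 = 0.2307. C = 1 - H(p) = 1 - 0.2307 = 0.7693

0.7693 bits


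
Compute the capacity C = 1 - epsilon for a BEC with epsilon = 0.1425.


C = 1 - epsilon = 1 - 0.1425 = 0.8575

0.8575 bits


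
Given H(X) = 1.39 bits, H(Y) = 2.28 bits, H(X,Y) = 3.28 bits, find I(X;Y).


I(X;Y) = H(X) + H(Y) - H(X,Y) = 1.39 + 2.28 - 3.28 = 0.39

0.39 bits


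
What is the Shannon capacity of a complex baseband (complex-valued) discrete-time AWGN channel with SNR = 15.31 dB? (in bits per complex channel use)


SNR_linear = 10^(15.31/10) = 33.9625; C = log2(1 + SNR_linear) = log2(1 + 33.9625) = 5.1277

5.1277 bits/channel use


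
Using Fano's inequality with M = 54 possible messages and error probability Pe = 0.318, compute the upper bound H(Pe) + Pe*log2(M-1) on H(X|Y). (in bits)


H(Pe) = -Pe*log2(Pe) - (1-Pe)*log2(1-Pe) = -0.318*log2(0.318) - 0.682*log2(0.682) = 0.525623 + 0.376571 = 0.9022. Pe*log2(M-1) = 0.318*log2(53) = 1.821479. Bound = H(Pe) + Pe*log2(M-1) = 0.525623 + 0.376571 + 1.821479 = 2.7237

2.7237 bits


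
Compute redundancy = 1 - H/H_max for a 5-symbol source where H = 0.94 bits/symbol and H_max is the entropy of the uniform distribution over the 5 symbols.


H_max = log2(K) = log2(5) = 2.3219 bits/symbol. Redundancy = 1 - H/H_max = 1 - 0.94/2.3219 = 1 - 0.4048 = 0.5952

0.5952


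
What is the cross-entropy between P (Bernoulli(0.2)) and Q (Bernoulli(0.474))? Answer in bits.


H(P,Q) = -p*log2(q) - (1-p)*log2(1-q). -0.2*log2(0.474) = 0.215408; -0.8*log2(0.526) = 0.741492. H(P,Q) = 0.215408 + 0.741492 = 0.9569

0.9569 bits


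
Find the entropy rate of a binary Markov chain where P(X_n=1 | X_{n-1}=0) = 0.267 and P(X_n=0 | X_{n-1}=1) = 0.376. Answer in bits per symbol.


Stationary distribution: pi_0 = p10/(p01+p10) = 0.5848, pi_1 = 0.4152. Entropy rate H' = pi_0*H(p01) + pi_1*H(p10) = 0.5848*0.8371 + 0.4152*0.9552 = 0.8861

0.8861 bits/symbol


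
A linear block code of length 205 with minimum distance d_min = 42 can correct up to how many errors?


Correction capability = floor((d-1)/2) = floor((42-1)/2) = 20

20 errors


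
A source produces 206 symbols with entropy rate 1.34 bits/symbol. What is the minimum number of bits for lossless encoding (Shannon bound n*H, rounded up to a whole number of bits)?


Minimum bits >= n * H = 206 * 1.34 = 276.04, rounded up to a whole number of bits = 277

277 bits


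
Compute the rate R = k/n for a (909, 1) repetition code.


Rate = k/n = 1/909

1/909


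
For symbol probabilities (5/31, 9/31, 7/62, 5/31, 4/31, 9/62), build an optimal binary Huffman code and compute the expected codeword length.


Huffman construction (repeatedly merge the two least-probable nodes; each merge adds 1 bit to every symbol beneath it): 7/62 + 4/31 = 15/62; 9/62 + 5/31 = 19/62; 5/31 + 15/62 = 25/62; 9/31 + 19/62 = 37/62; 25/62 + 37/62 = 1. Resulting codeword lengths (in the order the probabilities were given): (3, 2, 3, 2, 3, 3). L_avg = sum(p_i * l_i) = 5/31*3 + 9/31*2 + 7/62*3 + 5/31*2 + 4/31*3 + 9/62*3 = 79/31 = 2.5484

2.5484 bits


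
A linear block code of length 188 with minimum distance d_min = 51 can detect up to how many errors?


Detection capability = d_min - 1 = 51 - 1 = 50

50 errors


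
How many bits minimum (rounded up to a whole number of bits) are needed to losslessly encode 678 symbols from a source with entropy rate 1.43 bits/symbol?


Minimum bits >= n * H = 678 * 1.43 = 969.54, rounded up to a whole number of bits = 970

970 bits


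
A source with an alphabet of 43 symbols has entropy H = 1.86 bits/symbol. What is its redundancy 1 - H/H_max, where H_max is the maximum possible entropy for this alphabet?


H_max = log2(K) = log2(43) = 5.4263 bits/symbol. Redundancy = 1 - H/H_max = 1 - 1.86/5.4263 = 1 - 0.3428 = 0.6572

0.6572


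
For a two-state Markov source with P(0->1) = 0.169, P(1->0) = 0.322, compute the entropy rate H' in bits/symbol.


Stationary distribution: pi_0 = p10/(p01+p10) = 0.6558, pi_1 = 0.3442. Entropy rate H' = pi_0*H(p01) + pi_1*H(p10) = 0.6558*0.6554 + 0.3442*0.9065 = 0.7419

0.7419 bits/symbol


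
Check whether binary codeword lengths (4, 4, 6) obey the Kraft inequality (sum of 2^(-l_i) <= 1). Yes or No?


Kraft sum = sum(2^(-l_i)) = 0.1406, need <= 1. Result: satisfied (a binary prefix-free code with these lengths exists)

Yes


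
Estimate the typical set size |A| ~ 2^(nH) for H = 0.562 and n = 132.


log2|A_typical| = nH = 132 * 0.562 = 74.184, so |A_typical| ~ 2^74.184 = 2.146e+22

2.146e+22


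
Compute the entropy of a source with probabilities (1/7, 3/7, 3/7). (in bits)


H = -sum(p_i * log2(p_i)). Terms: -(1/7)*log2(1/7) = 0.401051; -(3/7)*log2(3/7) = 0.523882; -(3/7)*log2(3/7) = 0.523882. H = 0.401051 + 0.523882 + 0.523882 = 1.4488

1.4488 bits


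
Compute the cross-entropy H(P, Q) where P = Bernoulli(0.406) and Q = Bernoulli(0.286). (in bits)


H(P,Q) = -p*log2(q) - (1-p)*log2(1-q). -0.406*log2(0.286) = 0.733201; -0.594*log2(0.714) = 0.288686. H(P,Q) = 0.733201 + 0.288686 = 1.0219

1.0219 bits


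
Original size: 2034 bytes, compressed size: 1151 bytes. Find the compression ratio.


Ratio = original / compressed = 2034 / 1151 = 1.7672

1.7672


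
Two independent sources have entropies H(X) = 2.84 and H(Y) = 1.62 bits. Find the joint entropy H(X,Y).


For independent variables, H(X,Y) = H(X) + H(Y) = 2.84 + 1.62 = 4.46

4.46 bits


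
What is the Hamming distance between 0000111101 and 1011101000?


Count differing positions: ^ . ^ ^ . ^ . ^ . ^ = 6 differences

6


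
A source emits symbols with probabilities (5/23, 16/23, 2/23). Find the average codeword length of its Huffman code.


Huffman construction (repeatedly merge the two least-probable nodes; each merge adds 1 bit to every symbol beneath it): 2/23 + 5/23 = 7/23; 7/23 + 16/23 = 1. Resulting codeword lengths (in the order the probabilities were given): (2, 1, 2). L_avg = sum(p_i * l_i) = 5/23*2 + 16/23*1 + 2/23*2 = 30/23 = 1.3043

1.3043 bits


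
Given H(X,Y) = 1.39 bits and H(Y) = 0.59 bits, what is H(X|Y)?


H(X|Y) = H(X,Y) - H(Y) = 1.39 - 0.59 = 0.8

0.8 bits


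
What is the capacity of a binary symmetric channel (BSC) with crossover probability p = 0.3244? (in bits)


H(p) = -p*log2(p) - (1-p)*log2(1-p) = -0.3244*log2(0.3244) - 0.6756*log2(0.6756) = 0.526876 + 0.382227 = 0.9091. C = 1 - H(p) = 1 - 0.9091 = 0.0909

0.0909 bits


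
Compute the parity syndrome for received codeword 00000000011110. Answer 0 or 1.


Syndrome = XOR of all bits = 0 XOR 0 XOR 0 XOR 0 XOR 0 XOR 0 XOR 0 XOR 0 XOR 0 XOR 1 XOR 1 XOR 1 XOR 1 XOR 0 = 0

0


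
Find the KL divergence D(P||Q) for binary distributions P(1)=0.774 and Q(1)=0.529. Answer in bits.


KL = p*log2(p/q) + (1-p)*log2((1-p)/(1-q)) = 0.774*log2(0.774/0.529) + 0.226*log2(0.226/0.471) = 0.1856

0.1856 bits


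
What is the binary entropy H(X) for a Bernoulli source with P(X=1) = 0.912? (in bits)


H = -p*log2(p) - (1-p)*log2(1-p). -0.912*log2(0.912) = 0.121200; -0.088*log2(0.088) = 0.308559. H = 0.121200 + 0.308559 = 0.4298

0.4298 bits


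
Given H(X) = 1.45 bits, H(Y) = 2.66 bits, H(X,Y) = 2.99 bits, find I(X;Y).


I(X;Y) = H(X) + H(Y) - H(X,Y) = 1.45 + 2.66 - 2.99 = 1.12

1.12 bits


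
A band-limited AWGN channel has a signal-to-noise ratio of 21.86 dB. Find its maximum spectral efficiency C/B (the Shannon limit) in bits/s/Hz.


SNR_linear = 10^(21.86/10) = 153.4617; C/B = log2(1 + SNR_linear) = log2(1 + 153.4617) = 7.2711

7.2711 bits/s/Hz


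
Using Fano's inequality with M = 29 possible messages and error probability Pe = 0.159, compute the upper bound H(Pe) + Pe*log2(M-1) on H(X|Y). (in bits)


H(Pe) = -Pe*log2(Pe) - (1-Pe)*log2(1-Pe) = -0.159*log2(0.159) - 0.841*log2(0.841) = 0.421811 + 0.210101 = 0.6319. Pe*log2(M-1) = 0.159*log2(28) = 0.764369. Bound = H(Pe) + Pe*log2(M-1) = 0.421811 + 0.210101 + 0.764369 = 1.3963

1.3963 bits


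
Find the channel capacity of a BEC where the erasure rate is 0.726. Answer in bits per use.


C = 1 - epsilon = 1 - 0.726 = 0.274

0.274 bits


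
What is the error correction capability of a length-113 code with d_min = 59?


Correction capability = floor((d-1)/2) = floor((59-1)/2) = 29

29 errors


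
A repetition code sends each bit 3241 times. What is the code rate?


Rate = k/n = 1/3241

1/3241


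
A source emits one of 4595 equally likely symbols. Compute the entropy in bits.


H = log2(n) = log2(4595) = 12.1658

12.1658 bits


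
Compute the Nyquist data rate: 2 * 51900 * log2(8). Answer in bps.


Rate = 2 * B * log2(M) = 2 * 51900 * 3.0 = 311400.0

311400.0 bps


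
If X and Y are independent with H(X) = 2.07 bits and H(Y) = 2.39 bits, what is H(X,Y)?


For independent variables, H(X,Y) = H(X) + H(Y) = 2.07 + 2.39 = 4.46

4.46 bits


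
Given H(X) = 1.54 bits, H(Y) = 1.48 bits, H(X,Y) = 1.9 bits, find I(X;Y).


I(X;Y) = H(X) + H(Y) - H(X,Y) = 1.54 + 1.48 - 1.9 = 1.12

1.12 bits


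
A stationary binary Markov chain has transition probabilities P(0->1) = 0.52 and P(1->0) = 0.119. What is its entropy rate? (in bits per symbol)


Stationary distribution: pi_0 = p10/(p01+p10) = 0.1862, pi_1 = 0.8138. Entropy rate H' = pi_0*H(p01) + pi_1*H(p10) = 0.1862*0.9988 + 0.8138*0.5265 = 0.6144

0.6144 bits/symbol


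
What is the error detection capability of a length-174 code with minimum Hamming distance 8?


Detection capability = d_min - 1 = 8 - 1 = 7

7 errors


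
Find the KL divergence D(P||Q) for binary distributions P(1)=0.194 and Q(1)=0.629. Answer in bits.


KL = p*log2(p/q) + (1-p)*log2((1-p)/(1-q)) = 0.194*log2(0.194/0.629) + 0.806*log2(0.806/0.371) = 0.573

0.573 bits


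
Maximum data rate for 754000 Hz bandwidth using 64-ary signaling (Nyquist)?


Rate = 2 * B * log2(M) = 2 * 754000 * 6.0 = 9048000.0

9048000.0 bps


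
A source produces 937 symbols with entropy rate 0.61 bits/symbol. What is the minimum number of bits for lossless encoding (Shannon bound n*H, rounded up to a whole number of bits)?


Minimum bits >= n * H = 937 * 0.61 = 571.57, rounded up to a whole number of bits = 572

572 bits


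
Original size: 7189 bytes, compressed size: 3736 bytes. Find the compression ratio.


Ratio = original / compressed = 7189 / 3736 = 1.9243

1.9243


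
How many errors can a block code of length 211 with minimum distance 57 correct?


Correction capability = floor((d-1)/2) = floor((57-1)/2) = 28

28 errors


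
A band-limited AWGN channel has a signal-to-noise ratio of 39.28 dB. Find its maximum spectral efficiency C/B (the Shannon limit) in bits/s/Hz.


SNR_linear = 10^(39.28/10) = 8472.2741; C/B = log2(1 + SNR_linear) = log2(1 + 8472.2741) = 13.0487

13.0487 bits/s/Hz


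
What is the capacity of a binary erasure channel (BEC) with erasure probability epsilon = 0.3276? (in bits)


C = 1 - epsilon = 1 - 0.3276 = 0.6724

0.6724 bits


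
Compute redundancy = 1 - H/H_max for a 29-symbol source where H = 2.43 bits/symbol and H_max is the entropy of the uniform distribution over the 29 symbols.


H_max = log2(K) = log2(29) = 4.858 bits/symbol. Redundancy = 1 - H/H_max = 1 - 2.43/4.858 = 1 - 0.5002 = 0.4998

0.4998


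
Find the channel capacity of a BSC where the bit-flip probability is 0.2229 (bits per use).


H(p) = -p*log2(p) - (1-p)*log2(1-p) = -0.2229*log2(0.2229) - 0.7771*log2(0.7771) = 0.482697 + 0.282731 = 0.7654. C = 1 - H(p) = 1 - 0.7654 = 0.2346

0.2346 bits


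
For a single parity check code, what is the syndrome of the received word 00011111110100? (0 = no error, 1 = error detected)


Syndrome = XOR of all bits = 0 XOR 0 XOR 0 XOR 1 XOR 1 XOR 1 XOR 1 XOR 1 XOR 1 XOR 1 XOR 0 XOR 1 XOR 0 XOR 0 = 0

0


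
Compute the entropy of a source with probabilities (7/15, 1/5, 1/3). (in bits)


H = -sum(p_i * log2(p_i)). Terms: -(7/15)*log2(7/15) = 0.513117; -(1/5)*log2(1/5) = 0.464386; -(1/3)*log2(1/3) = 0.528321. H = 0.513117 + 0.464386 + 0.528321 = 1.5058

1.5058 bits


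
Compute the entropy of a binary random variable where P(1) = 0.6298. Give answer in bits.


H = -p*log2(p) - (1-p)*log2(1-p). -0.6298*log2(0.6298) = 0.420098; -0.3702*log2(0.3702) = 0.530727. H = 0.420098 + 0.530727 = 0.9508

0.9508 bits


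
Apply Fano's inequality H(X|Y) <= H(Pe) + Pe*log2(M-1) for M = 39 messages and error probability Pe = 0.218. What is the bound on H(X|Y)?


H(Pe) = -Pe*log2(Pe) - (1-Pe)*log2(1-Pe) = -0.218*log2(0.218) - 0.782*log2(0.782) = 0.479077 + 0.277422 = 0.7565. Pe*log2(M-1) = 0.218*log2(38) = 1.144048. Bound = H(Pe) + Pe*log2(M-1) = 0.479077 + 0.277422 + 1.144048 = 1.9005

1.9005 bits


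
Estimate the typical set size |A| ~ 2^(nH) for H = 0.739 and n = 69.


log2|A_typical| = nH = 69 * 0.739 = 50.991, so |A_typical| ~ 2^50.991 = 2.238e+15

2.238e+15


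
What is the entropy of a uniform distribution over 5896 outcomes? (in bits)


H = log2(n) = log2(5896) = 12.5255

12.5255 bits


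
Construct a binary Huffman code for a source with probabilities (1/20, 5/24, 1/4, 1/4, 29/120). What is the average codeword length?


Huffman construction (repeatedly merge the two least-probable nodes; each merge adds 1 bit to every symbol beneath it): 1/20 + 5/24 = 31/120; 29/120 + 1/4 = 59/120; 1/4 + 31/120 = 61/120; 59/120 + 61/120 = 1. Resulting codeword lengths (in the order the probabilities were given): (3, 3, 2, 2, 2). L_avg = sum(p_i * l_i) = 1/20*3 + 5/24*3 + 1/4*2 + 1/4*2 + 29/120*2 = 271/120 = 2.2583

2.2583 bits


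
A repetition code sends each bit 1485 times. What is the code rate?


Rate = k/n = 1/1485

1/1485


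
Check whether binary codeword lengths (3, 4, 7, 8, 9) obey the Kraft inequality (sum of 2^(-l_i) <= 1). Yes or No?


Kraft sum = sum(2^(-l_i)) = 0.2012, need <= 1. Result: satisfied (a binary prefix-free code with these lengths exists)

Yes


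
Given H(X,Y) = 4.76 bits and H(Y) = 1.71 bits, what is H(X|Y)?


H(X|Y) = H(X,Y) - H(Y) = 4.76 - 1.71 = 3.05

3.05 bits


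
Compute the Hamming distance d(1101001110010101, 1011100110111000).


Count differing positions: . ^ ^ . ^ . ^ . . . ^ . ^ ^ . ^ = 8 differences

8


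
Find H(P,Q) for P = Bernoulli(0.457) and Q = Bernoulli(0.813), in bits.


H(P,Q) = -p*log2(q) - (1-p)*log2(1-q). -0.457*log2(0.813) = 0.136493; -0.543*log2(0.187) = 1.313457. H(P,Q) = 0.136493 + 1.313457 = 1.45

1.45 bits


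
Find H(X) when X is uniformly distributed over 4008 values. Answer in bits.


H = log2(n) = log2(4008) = 11.9687

11.9687 bits


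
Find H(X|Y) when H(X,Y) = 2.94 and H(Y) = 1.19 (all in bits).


H(X|Y) = H(X,Y) - H(Y) = 2.94 - 1.19 = 1.75

1.75 bits


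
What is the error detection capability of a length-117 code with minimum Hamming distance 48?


Detection capability = d_min - 1 = 48 - 1 = 47

47 errors


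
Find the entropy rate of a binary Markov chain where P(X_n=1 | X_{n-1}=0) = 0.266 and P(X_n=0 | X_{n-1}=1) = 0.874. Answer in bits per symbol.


Stationary distribution: pi_0 = p10/(p01+p10) = 0.7667, pi_1 = 0.2333. Entropy rate H' = pi_0*H(p01) + pi_1*H(p10) = 0.7667*0.8357 + 0.2333*0.5464 = 0.7682

0.7682 bits/symbol


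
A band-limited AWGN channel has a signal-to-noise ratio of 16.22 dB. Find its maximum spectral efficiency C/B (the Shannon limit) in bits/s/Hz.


SNR_linear = 10^(16.22/10) = 41.8794; C/B = log2(1 + SNR_linear) = log2(1 + 41.8794) = 5.4222

5.4222 bits/s/Hz


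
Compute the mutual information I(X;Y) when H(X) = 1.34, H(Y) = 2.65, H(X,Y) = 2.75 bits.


I(X;Y) = H(X) + H(Y) - H(X,Y) = 1.34 + 2.65 - 2.75 = 1.24

1.24 bits


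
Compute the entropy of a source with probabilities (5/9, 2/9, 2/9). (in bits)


H = -sum(p_i * log2(p_i)). Terms: -(5/9)*log2(5/9) = 0.471109; -(2/9)*log2(2/9) = 0.482206; -(2/9)*log2(2/9) = 0.482206. H = 0.471109 + 0.482206 + 0.482206 = 1.4355

1.4355 bits


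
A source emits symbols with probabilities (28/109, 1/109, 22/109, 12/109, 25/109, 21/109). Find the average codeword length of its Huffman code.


Huffman construction (repeatedly merge the two least-probable nodes; each merge adds 1 bit to every symbol beneath it): 1/109 + 12/109 = 13/109; 13/109 + 21/109 = 34/109; 22/109 + 25/109 = 47/109; 28/109 + 34/109 = 62/109; 47/109 + 62/109 = 1. Resulting codeword lengths (in the order the probabilities were given): (2, 4, 2, 4, 2, 3). L_avg = sum(p_i * l_i) = 28/109*2 + 1/109*4 + 22/109*2 + 12/109*4 + 25/109*2 + 21/109*3 = 265/109 = 2.4312

2.4312 bits


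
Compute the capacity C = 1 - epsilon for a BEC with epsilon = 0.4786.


C = 1 - epsilon = 1 - 0.4786 = 0.5214

0.5214 bits


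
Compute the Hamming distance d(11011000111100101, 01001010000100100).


Count differing positions: ^ . . ^ . . ^ . ^ ^ ^ . . . . . ^ = 7 differences

7


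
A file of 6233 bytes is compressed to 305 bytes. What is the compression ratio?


Ratio = original / compressed = 6233 / 305 = 20.4361

20.4361


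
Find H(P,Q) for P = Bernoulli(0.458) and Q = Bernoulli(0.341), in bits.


H(P,Q) = -p*log2(q) - (1-p)*log2(1-q). -0.458*log2(0.341) = 0.710888; -0.542*log2(0.659) = 0.326094. H(P,Q) = 0.710888 + 0.326094 = 1.037

1.037 bits


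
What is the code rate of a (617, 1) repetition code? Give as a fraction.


Rate = k/n = 1/617

1/617


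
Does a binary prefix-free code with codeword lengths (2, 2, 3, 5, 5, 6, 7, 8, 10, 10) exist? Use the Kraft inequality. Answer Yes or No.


Kraft sum = sum(2^(-l_i)) = 0.7168, need <= 1. Result: satisfied (a binary prefix-free code with these lengths exists)

Yes


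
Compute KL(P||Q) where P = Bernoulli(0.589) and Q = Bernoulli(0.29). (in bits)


KL = p*log2(p/q) + (1-p)*log2((1-p)/(1-q)) = 0.589*log2(0.589/0.29) + 0.411*log2(0.411/0.71) = 0.2779

0.2779 bits


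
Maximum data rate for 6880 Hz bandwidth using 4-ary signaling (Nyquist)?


Rate = 2 * B * log2(M) = 2 * 6880 * 2.0 = 27520.0

27520.0 bps


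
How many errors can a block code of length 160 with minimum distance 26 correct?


Correction capability = floor((d-1)/2) = floor((26-1)/2) = 12

12 errors


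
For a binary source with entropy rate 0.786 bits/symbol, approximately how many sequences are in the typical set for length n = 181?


log2|A_typical| = nH = 181 * 0.786 = 142.266, so |A_typical| ~ 2^142.266 = 6.704e+42

6.704e+42


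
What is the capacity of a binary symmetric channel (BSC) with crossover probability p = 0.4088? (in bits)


H(p) = -p*log2(p) - (1-p)*log2(1-p) = -0.4088*log2(0.4088) - 0.5912*log2(0.5912) = 0.527570 + 0.448296 = 0.9759. C = 1 - H(p) = 1 - 0.9759 = 0.0241

0.0241 bits


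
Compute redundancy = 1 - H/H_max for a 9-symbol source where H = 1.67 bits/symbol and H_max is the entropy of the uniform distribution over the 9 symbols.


H_max = log2(K) = log2(9) = 3.1699 bits/symbol. Redundancy = 1 - H/H_max = 1 - 1.67/3.1699 = 1 - 0.5268 = 0.4732

0.4732


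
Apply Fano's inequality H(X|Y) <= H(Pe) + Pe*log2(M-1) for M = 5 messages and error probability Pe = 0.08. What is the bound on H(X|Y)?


H(Pe) = -Pe*log2(Pe) - (1-Pe)*log2(1-Pe) = -0.08*log2(0.08) - 0.92*log2(0.92) = 0.291508 + 0.110671 = 0.4022. Pe*log2(M-1) = 0.08*log2(4) = 0.160000. Bound = H(Pe) + Pe*log2(M-1) = 0.291508 + 0.110671 + 0.160000 = 0.5622

0.5622 bits


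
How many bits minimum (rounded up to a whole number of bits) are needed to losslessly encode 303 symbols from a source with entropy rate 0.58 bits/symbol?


Minimum bits >= n * H = 303 * 0.58 = 175.74, rounded up to a whole number of bits = 176

176 bits


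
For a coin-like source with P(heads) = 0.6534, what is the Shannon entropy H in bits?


H = -p*log2(p) - (1-p)*log2(1-p). -0.6534*log2(0.6534) = 0.401163; -0.3466*log2(0.3466) = 0.529832. H = 0.401163 + 0.529832 = 0.931

0.931 bits


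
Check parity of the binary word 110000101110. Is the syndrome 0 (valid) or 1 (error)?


Syndrome = XOR of all bits = 1 XOR 1 XOR 0 XOR 0 XOR 0 XOR 0 XOR 1 XOR 0 XOR 1 XOR 1 XOR 1 XOR 0 = 0

0


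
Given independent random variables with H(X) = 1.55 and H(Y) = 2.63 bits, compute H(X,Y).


For independent variables, H(X,Y) = H(X) + H(Y) = 1.55 + 2.63 = 4.18

4.18 bits


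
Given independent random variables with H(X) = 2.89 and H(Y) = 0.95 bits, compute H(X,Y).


For independent variables, H(X,Y) = H(X) + H(Y) = 2.89 + 0.95 = 3.84

3.84 bits


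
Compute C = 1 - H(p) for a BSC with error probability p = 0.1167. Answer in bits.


H(p) = -p*log2(p) - (1-p)*log2(1-p) = -0.1167*log2(0.1167) - 0.8833*log2(0.8833) = 0.361668 + 0.158132 = 0.5198. C = 1 - H(p) = 1 - 0.5198 = 0.4802

0.4802 bits


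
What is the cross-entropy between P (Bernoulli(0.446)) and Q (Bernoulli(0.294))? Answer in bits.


H(P,Q) = -p*log2(q) - (1-p)*log2(1-q). -0.446*log2(0.294) = 0.787686; -0.554*log2(0.706) = 0.278252. H(P,Q) = 0.787686 + 0.278252 = 1.0659

1.0659 bits


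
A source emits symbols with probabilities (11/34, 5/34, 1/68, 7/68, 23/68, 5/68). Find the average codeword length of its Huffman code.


Huffman construction (repeatedly merge the two least-probable nodes; each merge adds 1 bit to every symbol beneath it): 1/68 + 5/68 = 3/34; 3/34 + 7/68 = 13/68; 5/34 + 13/68 = 23/68; 11/34 + 23/68 = 45/68; 23/68 + 45/68 = 1. Resulting codeword lengths (in the order the probabilities were given): (2, 2, 4, 3, 2, 4). L_avg = sum(p_i * l_i) = 11/34*2 + 5/34*2 + 1/68*4 + 7/68*3 + 23/68*2 + 5/68*4 = 155/68 = 2.2794

2.2794 bits


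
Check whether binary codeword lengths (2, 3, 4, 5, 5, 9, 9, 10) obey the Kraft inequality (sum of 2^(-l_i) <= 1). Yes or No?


Kraft sum = sum(2^(-l_i)) = 0.5049, need <= 1. Result: satisfied (a binary prefix-free code with these lengths exists)

Yes


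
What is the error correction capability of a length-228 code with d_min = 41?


Correction capability = floor((d-1)/2) = floor((41-1)/2) = 20

20 errors


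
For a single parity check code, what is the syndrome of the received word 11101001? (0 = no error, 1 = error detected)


Syndrome = XOR of all bits = 1 XOR 1 XOR 1 XOR 0 XOR 1 XOR 0 XOR 0 XOR 1 = 1

1


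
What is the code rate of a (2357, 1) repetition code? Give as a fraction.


Rate = k/n = 1/2357

1/2357


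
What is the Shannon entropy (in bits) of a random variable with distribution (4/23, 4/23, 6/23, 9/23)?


H = -sum(p_i * log2(p_i)). Terms: -(4/23)*log2(4/23) = 0.438880; -(4/23)*log2(4/23) = 0.438880; -(6/23)*log2(6/23) = 0.505722; -(9/23)*log2(9/23) = 0.529684. H = 0.438880 + 0.438880 + 0.505722 + 0.529684 = 1.9132

1.9132 bits


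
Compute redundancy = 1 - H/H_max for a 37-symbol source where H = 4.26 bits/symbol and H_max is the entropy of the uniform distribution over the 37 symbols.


H_max = log2(K) = log2(37) = 5.2095 bits/symbol. Redundancy = 1 - H/H_max = 1 - 4.26/5.2095 = 1 - 0.8177 = 0.1823

0.1823


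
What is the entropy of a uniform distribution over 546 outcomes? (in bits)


H = log2(n) = log2(546) = 9.0928

9.0928 bits


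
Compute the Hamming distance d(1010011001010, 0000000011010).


Count differing positions: ^ . ^ . . ^ ^ . ^ . . . . = 5 differences

5


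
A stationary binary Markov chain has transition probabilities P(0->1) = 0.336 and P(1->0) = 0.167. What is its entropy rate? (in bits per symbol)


Stationary distribution: pi_0 = p10/(p01+p10) = 0.332, pi_1 = 0.668. Entropy rate H' = pi_0*H(p01) + pi_1*H(p10) = 0.332*0.9209 + 0.668*0.6508 = 0.7405

0.7405 bits/symbol


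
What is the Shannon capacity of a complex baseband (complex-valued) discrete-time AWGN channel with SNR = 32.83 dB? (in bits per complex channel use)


SNR_linear = 10^(32.83/10) = 1918.6687; C = log2(1 + SNR_linear) = log2(1 + 1918.6687) = 10.9066

10.9066 bits/channel use


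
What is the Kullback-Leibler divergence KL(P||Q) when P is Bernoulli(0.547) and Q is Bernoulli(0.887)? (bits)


KL = p*log2(p/q) + (1-p)*log2((1-p)/(1-q)) = 0.547*log2(0.547/0.887) + 0.453*log2(0.453/0.113) = 0.526

0.526 bits


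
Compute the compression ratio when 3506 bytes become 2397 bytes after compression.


Ratio = original / compressed = 3506 / 2397 = 1.4627

1.4627


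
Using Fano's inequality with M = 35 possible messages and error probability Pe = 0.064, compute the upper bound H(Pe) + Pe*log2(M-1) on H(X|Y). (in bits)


H(Pe) = -Pe*log2(Pe) - (1-Pe)*log2(1-Pe) = -0.064*log2(0.064) - 0.936*log2(0.936) = 0.253810 + 0.089313 = 0.3431. Pe*log2(M-1) = 0.064*log2(34) = 0.325598. Bound = H(Pe) + Pe*log2(M-1) = 0.253810 + 0.089313 + 0.325598 = 0.6687

0.6687 bits


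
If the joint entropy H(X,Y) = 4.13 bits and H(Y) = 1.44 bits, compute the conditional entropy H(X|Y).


H(X|Y) = H(X,Y) - H(Y) = 4.13 - 1.44 = 2.69

2.69 bits


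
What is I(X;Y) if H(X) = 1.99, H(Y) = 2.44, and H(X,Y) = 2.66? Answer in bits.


I(X;Y) = H(X) + H(Y) - H(X,Y) = 1.99 + 2.44 - 2.66 = 1.77

1.77 bits


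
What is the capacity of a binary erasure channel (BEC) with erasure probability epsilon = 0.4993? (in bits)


C = 1 - epsilon = 1 - 0.4993 = 0.5007

0.5007 bits


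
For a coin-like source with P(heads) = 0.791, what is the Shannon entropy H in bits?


H = -p*log2(p) - (1-p)*log2(1-p). -0.791*log2(0.791) = 0.267556; -0.209*log2(0.209) = 0.472011. H = 0.267556 + 0.472011 = 0.7396

0.7396 bits


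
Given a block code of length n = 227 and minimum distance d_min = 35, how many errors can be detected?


Detection capability = d_min - 1 = 35 - 1 = 34

34 errors


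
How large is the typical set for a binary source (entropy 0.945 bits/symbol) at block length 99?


log2|A_typical| = nH = 99 * 0.945 = 93.555, so |A_typical| ~ 2^93.555 = 1.455e+28

1.455e+28


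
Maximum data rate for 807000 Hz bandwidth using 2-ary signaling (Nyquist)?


Rate = 2 * B * log2(M) = 2 * 807000 * 1.0 = 1614000.0

1614000.0 bps


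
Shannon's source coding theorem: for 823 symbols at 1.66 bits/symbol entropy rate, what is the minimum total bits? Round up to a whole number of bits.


Minimum bits >= n * H = 823 * 1.66 = 1366.18, rounded up to a whole number of bits = 1367

1367 bits


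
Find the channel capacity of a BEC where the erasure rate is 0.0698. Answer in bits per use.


C = 1 - epsilon = 1 - 0.0698 = 0.9302

0.9302 bits


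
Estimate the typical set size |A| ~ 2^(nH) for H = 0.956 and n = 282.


log2|A_typical| = nH = 282 * 0.956 = 269.592, so |A_typical| ~ 2^269.592 = 1.430e+81

1.430e+81


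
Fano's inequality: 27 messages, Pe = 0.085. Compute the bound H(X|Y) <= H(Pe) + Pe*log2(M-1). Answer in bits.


H(Pe) = -Pe*log2(Pe) - (1-Pe)*log2(1-Pe) = -0.085*log2(0.085) - 0.915*log2(0.915) = 0.302293 + 0.117263 = 0.4196. Pe*log2(M-1) = 0.085*log2(26) = 0.399537. Bound = H(Pe) + Pe*log2(M-1) = 0.302293 + 0.117263 + 0.399537 = 0.8191

0.8191 bits
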